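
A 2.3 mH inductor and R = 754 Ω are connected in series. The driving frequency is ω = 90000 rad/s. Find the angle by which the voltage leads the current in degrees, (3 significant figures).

15.4°

X_L = ωL = 207 Ω
Z = 754 + j207 Ω
|Z| = √(754² + 207²) = 782 Ω
∠Z = arctan(207/754) = 15.4°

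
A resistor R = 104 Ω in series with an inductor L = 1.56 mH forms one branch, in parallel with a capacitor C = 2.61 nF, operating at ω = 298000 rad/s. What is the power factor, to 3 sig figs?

0.339

X_L = ωL = 465 Ω
X_C = 1/(ωC) = 1290 Ω
Branch 1 (R+jX_L): Z₁ = 104 + j465 Ω, |Z₁| = 476 Ω
Branch 2 (−jX_C): Z₂ = −j1290 Ω
Parallel: Z = Z₁Z₂/(Z₁+Z₂), |Z| = 740 Ω, ∠Z = 70.2°
cos φ = cos(70.2°) = 0.339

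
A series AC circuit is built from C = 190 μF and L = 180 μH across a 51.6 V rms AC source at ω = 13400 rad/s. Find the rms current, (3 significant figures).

X_L = ωL = 2.41 Ω
X_C = 1/(ωC) = 0.393 Ω
Net reactance X = X_L − X_C = 2.02 Ω
Z = j2.02 Ω
|Z| = √(0² + 2.02²) = 2.02 Ω
I = V/|Z| = 51.6/2.02 = 25.6 A

25.6 A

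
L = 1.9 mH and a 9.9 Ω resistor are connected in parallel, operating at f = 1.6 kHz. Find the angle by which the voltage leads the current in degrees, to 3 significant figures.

27.4°

ω = 2πf = 10050 rad/s
X_L = ωL = 19.1 Ω
Parallel: admittances add. Y = 1/R + 1/(jωL)
Y = (0.101 − j0.0524) S
|Y| = 0.114 S → |Z| = 1/|Y| = 8.79 Ω, ∠Z = −∠Y = 27.4°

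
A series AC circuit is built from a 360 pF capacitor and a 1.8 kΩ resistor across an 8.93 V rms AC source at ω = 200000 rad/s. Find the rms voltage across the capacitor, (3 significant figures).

X_C = 1/(ωC) = 13900 Ω
Z = 1800 − j13900 Ω
|Z| = √(1800² + 13900²) = 14000 Ω
I = V/|Z| = 638 μA
V_C = I·|Z_C| = 0.000638 × 13900 = 8.86 V

8.86 V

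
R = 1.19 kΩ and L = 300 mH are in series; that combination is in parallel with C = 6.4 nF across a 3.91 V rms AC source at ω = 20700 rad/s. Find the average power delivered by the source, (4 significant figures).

X_L = ωL = 6210 Ω
X_C = 1/(ωC) = 7548 Ω
Branch 1 (R+jX_L): Z₁ = 1190 + j6210 Ω, |Z₁| = 6323 Ω
Branch 2 (−jX_C): Z₂ = −j7548 Ω
Parallel: Z = Z₁Z₂/(Z₁+Z₂), |Z| = 26650 Ω, ∠Z = 37.51°
I = V/|Z| = 146.7 μA
P = VI cos φ = 3.91 × 0.0001467 × cos(37.51°) = 455.0 μW

455.0 μW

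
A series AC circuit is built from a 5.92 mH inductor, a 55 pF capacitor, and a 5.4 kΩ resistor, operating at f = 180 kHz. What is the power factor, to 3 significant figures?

ω = 2πf = 1.131e+06 rad/s
X_L = ωL = 6700 Ω
X_C = 1/(ωC) = 16100 Ω
Net reactance X = X_L − X_C = -9380 Ω
Z = 5400 − j9380 Ω
|Z| = √(5400² + 9380²) = 10800 Ω
∠Z = arctan(-9380/5400) = -60.1°
cos φ = cos(-60.1°) = 0.499

0.499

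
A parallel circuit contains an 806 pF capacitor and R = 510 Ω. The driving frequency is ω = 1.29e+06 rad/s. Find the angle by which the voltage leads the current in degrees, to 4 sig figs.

X_C = 1/(ωC) = 961.8 Ω
Parallel: admittances add. Y = 1/R + jωC
Y = (0.001961 + j0.001040) S
|Y| = 0.002219 S → |Z| = 1/|Y| = 450.6 Ω, ∠Z = −∠Y = -27.94°

-27.94°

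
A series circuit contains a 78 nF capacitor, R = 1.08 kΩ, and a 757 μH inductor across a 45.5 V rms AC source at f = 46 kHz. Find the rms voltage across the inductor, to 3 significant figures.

9.10 V

ω = 2πf = 289000 rad/s
X_L = ωL = 219 Ω
X_C = 1/(ωC) = 44.4 Ω
Net reactance X = X_L − X_C = 174 Ω
Z = 1080 + j174 Ω
|Z| = √(1080² + 174²) = 1090 Ω
I = V/|Z| = 41.6 mA
V_L = I·|Z_L| = 0.0416 × 219 = 9.10 V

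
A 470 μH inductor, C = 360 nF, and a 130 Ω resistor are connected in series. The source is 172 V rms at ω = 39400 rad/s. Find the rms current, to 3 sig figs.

1.23 A

X_L = ωL = 18.5 Ω
X_C = 1/(ωC) = 70.5 Ω
Net reactance X = X_L − X_C = -52.0 Ω
Z = 130 − j52.0 Ω
|Z| = √(130² + 52.0²) = 140 Ω
I = V/|Z| = 172/140 = 1.23 A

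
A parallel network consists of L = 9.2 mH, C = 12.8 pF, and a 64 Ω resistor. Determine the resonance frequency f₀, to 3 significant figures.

ω₀ = 1/√(LC) = 1/√(0.0092 × 1.28e-11) = 2.914e+06 rad/s
f₀ = ω₀/(2π) = 464 kHz

464 kHz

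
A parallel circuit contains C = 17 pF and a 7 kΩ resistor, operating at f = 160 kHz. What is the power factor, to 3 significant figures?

0.993

ω = 2πf = 1.005e+06 rad/s
X_C = 1/(ωC) = 58500 Ω
Parallel: admittances add. Y = 1/R + jωC
Y = (0.000143 + j1.71e-05) S
|Y| = 0.000144 S → |Z| = 1/|Y| = 6950 Ω, ∠Z = −∠Y = -6.82°
cos φ = cos(-6.82°) = 0.993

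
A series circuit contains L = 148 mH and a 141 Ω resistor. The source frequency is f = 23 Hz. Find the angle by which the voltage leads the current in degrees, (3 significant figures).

8.63°

ω = 2πf = 144.5 rad/s
X_L = ωL = 21.4 Ω
Z = 141 + j21.4 Ω
|Z| = √(141² + 21.4²) = 143 Ω
∠Z = arctan(21.4/141) = 8.63°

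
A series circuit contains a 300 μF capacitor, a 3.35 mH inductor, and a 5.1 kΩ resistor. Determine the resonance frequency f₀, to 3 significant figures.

ω₀ = 1/√(LC) = 1/√(0.00335 × 0.0003) = 997.5 rad/s
f₀ = ω₀/(2π) = 159 Hz

159 Hz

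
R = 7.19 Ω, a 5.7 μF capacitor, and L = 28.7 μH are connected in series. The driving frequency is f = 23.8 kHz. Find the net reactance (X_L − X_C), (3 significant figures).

3.12 Ω

ω = 2πf = 149500 rad/s
X_L = ωL = 4.29 Ω
X_C = 1/(ωC) = 1.17 Ω
X = 4.29 − 1.17 = 3.12 Ω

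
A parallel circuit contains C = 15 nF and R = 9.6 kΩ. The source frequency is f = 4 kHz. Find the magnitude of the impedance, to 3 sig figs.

2560 Ω

ω = 2πf = 25130 rad/s
X_C = 1/(ωC) = 2650 Ω
Parallel: admittances add. Y = 1/R + jωC
Y = (0.000104 + j0.000377) S
|Y| = 0.000391 S → |Z| = 1/|Y| = 2560 Ω, ∠Z = −∠Y = -74.6°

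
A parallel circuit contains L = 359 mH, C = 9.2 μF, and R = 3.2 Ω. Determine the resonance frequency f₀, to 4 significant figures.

ω₀ = 1/√(LC) = 1/√(0.359 × 9.2e-06) = 550.2 rad/s
f₀ = ω₀/(2π) = 87.57 Hz

87.57 Hz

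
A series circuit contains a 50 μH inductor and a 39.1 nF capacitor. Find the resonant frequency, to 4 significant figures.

ω₀ = 1/√(LC) = 1/√(5e-05 × 3.91e-08) = 715200 rad/s
f₀ = ω₀/(2π) = 113.8 kHz

113.8 kHz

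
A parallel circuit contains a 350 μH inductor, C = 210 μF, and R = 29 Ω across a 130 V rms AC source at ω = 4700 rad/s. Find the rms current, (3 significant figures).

X_L = ωL = 1.65 Ω
X_C = 1/(ωC) = 1.01 Ω
Parallel: admittances add. Y = 1/R + 1/(jωL) + jωC
Y = (0.0345 + j0.379) S
|Y| = 0.381 S → |Z| = 1/|Y| = 2.63 Ω, ∠Z = −∠Y = -84.8°
I = V/|Z| = 130/2.63 = 49.5 A

49.5 A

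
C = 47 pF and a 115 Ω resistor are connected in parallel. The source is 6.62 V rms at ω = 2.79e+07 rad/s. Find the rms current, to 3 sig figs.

X_C = 1/(ωC) = 763 Ω
Parallel: admittances add. Y = 1/R + jωC
Y = (0.00870 + j0.00131) S
|Y| = 0.00879 S → |Z| = 1/|Y| = 114 Ω, ∠Z = −∠Y = -8.58°
I = V/|Z| = 6.62/114 = 58.2 mA

58.2 mA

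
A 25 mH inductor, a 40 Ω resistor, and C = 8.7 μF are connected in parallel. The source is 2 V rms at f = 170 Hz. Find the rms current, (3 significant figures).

ω = 2πf = 1068 rad/s
X_L = ωL = 26.7 Ω
X_C = 1/(ωC) = 108 Ω
Parallel: admittances add. Y = 1/R + 1/(jωL) + jωC
Y = (0.0250 − j0.0282) S
|Y| = 0.0377 S → |Z| = 1/|Y| = 26.6 Ω, ∠Z = −∠Y = 48.4°
I = V/|Z| = 2/26.6 = 75.3 mA

75.3 mA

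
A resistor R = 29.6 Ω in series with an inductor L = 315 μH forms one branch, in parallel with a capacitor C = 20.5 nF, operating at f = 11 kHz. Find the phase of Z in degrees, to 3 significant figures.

33.9°

ω = 2πf = 69120 rad/s
X_L = ωL = 21.8 Ω
X_C = 1/(ωC) = 706 Ω
Branch 1 (R+jX_L): Z₁ = 29.6 + j21.8 Ω, |Z₁| = 36.7 Ω
Branch 2 (−jX_C): Z₂ = −j706 Ω
Parallel: Z = Z₁Z₂/(Z₁+Z₂), |Z| = 37.9 Ω, ∠Z = 33.9°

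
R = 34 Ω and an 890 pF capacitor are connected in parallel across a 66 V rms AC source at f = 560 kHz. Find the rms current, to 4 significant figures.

ω = 2πf = 3.519e+06 rad/s
X_C = 1/(ωC) = 319.3 Ω
Parallel: admittances add. Y = 1/R + jωC
Y = (0.02941 + j0.003132) S
|Y| = 0.02958 S → |Z| = 1/|Y| = 33.81 Ω, ∠Z = −∠Y = -6.078°
I = V/|Z| = 66/33.81 = 1.952 A

1.952 A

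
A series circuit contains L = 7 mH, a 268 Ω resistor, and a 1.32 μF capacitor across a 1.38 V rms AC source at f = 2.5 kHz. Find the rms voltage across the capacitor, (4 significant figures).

0.2420 V

ω = 2πf = 15710 rad/s
X_L = ωL = 110.0 Ω
X_C = 1/(ωC) = 48.23 Ω
Net reactance X = X_L − X_C = 61.73 Ω
Z = 268.0 + j61.73 Ω
|Z| = √(268.0² + 61.73²) = 275.0 Ω
I = V/|Z| = 5.018 mA
V_C = I·|Z_C| = 0.005018 × 48.23 = 0.2420 V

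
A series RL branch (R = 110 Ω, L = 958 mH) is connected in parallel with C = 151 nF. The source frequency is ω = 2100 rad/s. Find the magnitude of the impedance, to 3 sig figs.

5540 Ω

X_L = ωL = 2010 Ω
X_C = 1/(ωC) = 3150 Ω
Branch 1 (R+jX_L): Z₁ = 110 + j2010 Ω, |Z₁| = 2010 Ω
Branch 2 (−jX_C): Z₂ = −j3150 Ω
Parallel: Z = Z₁Z₂/(Z₁+Z₂), |Z| = 5540 Ω, ∠Z = 81.4°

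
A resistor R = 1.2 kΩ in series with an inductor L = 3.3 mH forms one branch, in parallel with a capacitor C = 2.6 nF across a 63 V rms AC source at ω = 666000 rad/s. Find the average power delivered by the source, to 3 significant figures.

X_L = ωL = 2200 Ω
X_C = 1/(ωC) = 578 Ω
Branch 1 (R+jX_L): Z₁ = 1200 + j2200 Ω, |Z₁| = 2500 Ω
Branch 2 (−jX_C): Z₂ = −j578 Ω
Parallel: Z = Z₁Z₂/(Z₁+Z₂), |Z| = 717 Ω, ∠Z = -82.1°
I = V/|Z| = 87.8 mA
P = VI cos φ = 63 × 0.0878 × cos(-82.1°) = 760 mW

760 mW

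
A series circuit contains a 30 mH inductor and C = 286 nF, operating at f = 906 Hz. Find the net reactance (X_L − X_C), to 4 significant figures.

ω = 2πf = 5693 rad/s
X_L = ωL = 170.8 Ω
X_C = 1/(ωC) = 614.2 Ω
X = 170.8 − 614.2 = -443.4 Ω

-443.4 Ω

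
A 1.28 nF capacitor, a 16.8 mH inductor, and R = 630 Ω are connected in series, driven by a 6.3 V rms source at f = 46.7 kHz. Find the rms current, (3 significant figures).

2.68 mA

ω = 2πf = 293400 rad/s
X_L = ωL = 4930 Ω
X_C = 1/(ωC) = 2660 Ω
Net reactance X = X_L − X_C = 2270 Ω
Z = 630 + j2270 Ω
|Z| = √(630² + 2270²) = 2350 Ω
I = V/|Z| = 6.3/2350 = 2.68 mA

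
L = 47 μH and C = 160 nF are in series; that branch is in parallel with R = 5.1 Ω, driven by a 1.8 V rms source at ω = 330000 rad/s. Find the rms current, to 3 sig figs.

633 mA

X_L = ωL = 15.5 Ω
X_C = 1/(ωC) = 18.9 Ω
Branch 1: Z₁ = R = 5.10 Ω
Branch 2 (series LC): Z₂ = j(X_L − X_C) = −j3.43 Ω
Parallel: Z = Z₁Z₂/(Z₁+Z₂), |Z| = 2.85 Ω, ∠Z = -56.1°
I = V/|Z| = 1.8/2.85 = 633 mA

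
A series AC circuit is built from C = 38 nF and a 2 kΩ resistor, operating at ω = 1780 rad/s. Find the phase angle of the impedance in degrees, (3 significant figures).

-82.3°

X_C = 1/(ωC) = 14800 Ω
Z = 2000 − j14800 Ω
|Z| = √(2000² + 14800²) = 14900 Ω
∠Z = arctan(-14800/2000) = -82.3°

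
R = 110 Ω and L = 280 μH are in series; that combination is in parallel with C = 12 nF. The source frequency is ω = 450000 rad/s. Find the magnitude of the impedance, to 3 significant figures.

X_L = ωL = 126 Ω
X_C = 1/(ωC) = 185 Ω
Branch 1 (R+jX_L): Z₁ = 110 + j126 Ω, |Z₁| = 167 Ω
Branch 2 (−jX_C): Z₂ = −j185 Ω
Parallel: Z = Z₁Z₂/(Z₁+Z₂), |Z| = 248 Ω, ∠Z = -12.8°

248 Ω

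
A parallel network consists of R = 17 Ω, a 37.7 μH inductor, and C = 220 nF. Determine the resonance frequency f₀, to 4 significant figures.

ω₀ = 1/√(LC) = 1/√(3.77e-05 × 2.2e-07) = 347200 rad/s
f₀ = ω₀/(2π) = 55.26 kHz

55.26 kHz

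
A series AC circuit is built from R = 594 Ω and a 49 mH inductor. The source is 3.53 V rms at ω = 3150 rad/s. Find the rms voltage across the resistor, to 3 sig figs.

X_L = ωL = 154 Ω
Z = 594 + j154 Ω
|Z| = √(594² + 154²) = 614 Ω
I = V/|Z| = 5.75 mA
V_R = I·|Z_R| = 0.00575 × 594 = 3.42 V

3.42 V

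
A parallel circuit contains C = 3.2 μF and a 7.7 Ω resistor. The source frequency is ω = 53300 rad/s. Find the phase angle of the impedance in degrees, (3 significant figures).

-52.7°

X_C = 1/(ωC) = 5.86 Ω
Parallel: admittances add. Y = 1/R + jωC
Y = (0.130 + j0.171) S
|Y| = 0.214 S → |Z| = 1/|Y| = 4.66 Ω, ∠Z = −∠Y = -52.7°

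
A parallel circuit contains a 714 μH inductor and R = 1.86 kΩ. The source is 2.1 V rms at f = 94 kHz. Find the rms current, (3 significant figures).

5.11 mA

ω = 2πf = 590600 rad/s
X_L = ωL = 422 Ω
Parallel: admittances add. Y = 1/R + 1/(jωL)
Y = (0.000538 − j0.00237) S
|Y| = 0.00243 S → |Z| = 1/|Y| = 411 Ω, ∠Z = −∠Y = 77.2°
I = V/|Z| = 2.1/411 = 5.11 mA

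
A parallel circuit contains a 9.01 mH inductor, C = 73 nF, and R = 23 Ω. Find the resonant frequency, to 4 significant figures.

6.206 kHz

ω₀ = 1/√(LC) = 1/√(0.00901 × 7.3e-08) = 38990 rad/s
f₀ = ω₀/(2π) = 6.206 kHz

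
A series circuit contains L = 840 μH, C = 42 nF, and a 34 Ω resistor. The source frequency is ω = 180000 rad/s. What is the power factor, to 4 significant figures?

X_L = ωL = 151.2 Ω
X_C = 1/(ωC) = 132.3 Ω
Net reactance X = X_L − X_C = 18.92 Ω
Z = 34.00 + j18.92 Ω
|Z| = √(34.00² + 18.92²) = 38.91 Ω
∠Z = arctan(18.92/34.00) = 29.10°
cos φ = cos(29.10°) = 0.8738

0.8738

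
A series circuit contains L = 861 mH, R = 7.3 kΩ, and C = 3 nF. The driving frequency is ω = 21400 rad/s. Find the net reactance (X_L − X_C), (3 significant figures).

2850 Ω

X_L = ωL = 18400 Ω
X_C = 1/(ωC) = 15600 Ω
X = 18400 − 15600 = 2850 Ω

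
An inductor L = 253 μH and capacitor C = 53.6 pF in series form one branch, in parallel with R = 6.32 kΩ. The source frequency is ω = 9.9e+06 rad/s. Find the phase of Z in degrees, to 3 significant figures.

84.4°

X_L = ωL = 2500 Ω
X_C = 1/(ωC) = 1880 Ω
Branch 1: Z₁ = R = 6320 Ω
Branch 2 (series LC): Z₂ = j(X_L − X_C) = j620 Ω
Parallel: Z = Z₁Z₂/(Z₁+Z₂), |Z| = 617 Ω, ∠Z = 84.4°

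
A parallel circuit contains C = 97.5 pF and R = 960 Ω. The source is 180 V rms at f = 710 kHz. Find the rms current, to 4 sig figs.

ω = 2πf = 4.461e+06 rad/s
X_C = 1/(ωC) = 2299 Ω
Parallel: admittances add. Y = 1/R + jωC
Y = (0.001042 + j0.0004350) S
|Y| = 0.001129 S → |Z| = 1/|Y| = 885.9 Ω, ∠Z = −∠Y = -22.66°
I = V/|Z| = 180/885.9 = 203.2 mA

203.2 mA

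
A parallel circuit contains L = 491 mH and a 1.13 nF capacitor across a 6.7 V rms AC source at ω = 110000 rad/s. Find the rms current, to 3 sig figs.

X_L = ωL = 54000 Ω
X_C = 1/(ωC) = 8050 Ω
Parallel: admittances add. Y = 1/(jωL) + jωC
Y = (0 + j0.000106) S
|Y| = 0.000106 S → |Z| = 1/|Y| = 9450 Ω, ∠Z = −∠Y = -90.0°
I = V/|Z| = 6.7/9450 = 709 μA

709 μA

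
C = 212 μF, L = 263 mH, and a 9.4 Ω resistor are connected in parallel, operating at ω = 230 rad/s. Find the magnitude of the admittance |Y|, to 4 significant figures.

X_L = ωL = 60.49 Ω
X_C = 1/(ωC) = 20.51 Ω
Parallel: admittances add. Y = 1/R + 1/(jωL) + jωC
Y = (0.1064 + j0.03223) S
|Y| = 0.1112 S → |Z| = 1/|Y| = 8.996 Ω, ∠Z = −∠Y = -16.85°

111.2 mS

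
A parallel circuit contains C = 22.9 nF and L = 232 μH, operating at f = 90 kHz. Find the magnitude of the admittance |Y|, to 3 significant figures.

ω = 2πf = 565500 rad/s
X_L = ωL = 131 Ω
X_C = 1/(ωC) = 77.2 Ω
Parallel: admittances add. Y = 1/(jωL) + jωC
Y = (0 + j0.00533) S
|Y| = 0.00533 S → |Z| = 1/|Y| = 188 Ω, ∠Z = −∠Y = -90.0°

5.33 mS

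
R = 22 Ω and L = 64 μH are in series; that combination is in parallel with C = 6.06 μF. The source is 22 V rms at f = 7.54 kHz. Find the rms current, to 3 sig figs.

6.26 A

ω = 2πf = 47380 rad/s
X_L = ωL = 3.03 Ω
X_C = 1/(ωC) = 3.48 Ω
Branch 1 (R+jX_L): Z₁ = 22.0 + j3.03 Ω, |Z₁| = 22.2 Ω
Branch 2 (−jX_C): Z₂ = −j3.48 Ω
Parallel: Z = Z₁Z₂/(Z₁+Z₂), |Z| = 3.52 Ω, ∠Z = -81.0°
I = V/|Z| = 22/3.52 = 6.26 A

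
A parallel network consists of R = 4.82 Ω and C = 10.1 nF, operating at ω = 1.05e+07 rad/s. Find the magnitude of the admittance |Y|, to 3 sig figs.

233 mS

X_C = 1/(ωC) = 9.43 Ω
Parallel: admittances add. Y = 1/R + jωC
Y = (0.207 + j0.106) S
|Y| = 0.233 S → |Z| = 1/|Y| = 4.29 Ω, ∠Z = −∠Y = -27.1°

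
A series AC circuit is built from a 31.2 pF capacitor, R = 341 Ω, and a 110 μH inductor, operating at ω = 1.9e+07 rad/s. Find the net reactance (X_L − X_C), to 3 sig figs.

403 Ω

X_L = ωL = 2090 Ω
X_C = 1/(ωC) = 1690 Ω
X = 2090 − 1690 = 403 Ω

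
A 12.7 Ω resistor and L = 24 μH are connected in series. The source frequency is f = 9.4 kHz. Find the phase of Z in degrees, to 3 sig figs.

6.37°

ω = 2πf = 59060 rad/s
X_L = ωL = 1.42 Ω
Z = 12.7 + j1.42 Ω
|Z| = √(12.7² + 1.42²) = 12.8 Ω
∠Z = arctan(1.42/12.7) = 6.37°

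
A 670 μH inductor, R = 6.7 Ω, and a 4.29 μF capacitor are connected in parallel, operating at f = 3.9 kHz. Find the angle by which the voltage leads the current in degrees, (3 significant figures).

-16.5°

ω = 2πf = 24500 rad/s
X_L = ωL = 16.4 Ω
X_C = 1/(ωC) = 9.51 Ω
Parallel: admittances add. Y = 1/R + 1/(jωL) + jωC
Y = (0.149 + j0.0442) S
|Y| = 0.156 S → |Z| = 1/|Y| = 6.42 Ω, ∠Z = −∠Y = -16.5°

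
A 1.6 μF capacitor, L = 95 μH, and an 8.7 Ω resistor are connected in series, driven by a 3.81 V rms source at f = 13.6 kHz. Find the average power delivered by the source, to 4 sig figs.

ω = 2πf = 85450 rad/s
X_L = ωL = 8.118 Ω
X_C = 1/(ωC) = 7.314 Ω
Net reactance X = X_L − X_C = 0.8038 Ω
Z = 8.700 + j0.8038 Ω
|Z| = √(8.700² + 0.8038²) = 8.737 Ω
∠Z = arctan(0.8038/8.700) = 5.278°
I = V/|Z| = 436.1 mA
P = VI cos φ = 3.81 × 0.4361 × cos(5.278°) = 1.654 W

1.654 W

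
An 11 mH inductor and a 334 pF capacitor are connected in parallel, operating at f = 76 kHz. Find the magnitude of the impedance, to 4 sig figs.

ω = 2πf = 477500 rad/s
X_L = ωL = 5253 Ω
X_C = 1/(ωC) = 6270 Ω
Parallel: admittances add. Y = 1/(jωL) + jωC
Y = (0 − j3.088e-05) S
|Y| = 3.088e-05 S → |Z| = 1/|Y| = 32380 Ω, ∠Z = −∠Y = 90.00°

32380 Ω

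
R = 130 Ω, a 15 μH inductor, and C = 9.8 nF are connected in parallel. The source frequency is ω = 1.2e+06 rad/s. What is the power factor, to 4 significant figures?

0.1730

X_L = ωL = 18.00 Ω
X_C = 1/(ωC) = 85.03 Ω
Parallel: admittances add. Y = 1/R + 1/(jωL) + jωC
Y = (0.007692 − j0.04380) S
|Y| = 0.04447 S → |Z| = 1/|Y| = 22.49 Ω, ∠Z = −∠Y = 80.04°
cos φ = cos(80.04°) = 0.1730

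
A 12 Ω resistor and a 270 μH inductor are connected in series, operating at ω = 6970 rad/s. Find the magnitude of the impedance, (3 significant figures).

12.1 Ω

X_L = ωL = 1.88 Ω
Z = 12.0 + j1.88 Ω
|Z| = √(12.0² + 1.88²) = 12.1 Ω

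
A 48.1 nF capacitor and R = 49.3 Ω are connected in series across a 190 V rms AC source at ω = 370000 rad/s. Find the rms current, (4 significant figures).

X_C = 1/(ωC) = 56.19 Ω
Z = 49.30 − j56.19 Ω
|Z| = √(49.30² + 56.19²) = 74.75 Ω
I = V/|Z| = 190/74.75 = 2.542 A

2.542 A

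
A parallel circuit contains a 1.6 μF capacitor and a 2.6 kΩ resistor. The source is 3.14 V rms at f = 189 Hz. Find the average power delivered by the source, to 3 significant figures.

ω = 2πf = 1188 rad/s
X_C = 1/(ωC) = 526 Ω
Parallel: admittances add. Y = 1/R + jωC
Y = (0.000385 + j0.00190) S
|Y| = 0.00194 S → |Z| = 1/|Y| = 516 Ω, ∠Z = −∠Y = -78.6°
I = V/|Z| = 6.09 mA
P = VI cos φ = 3.14 × 0.00609 × cos(-78.6°) = 3.79 mW

3.79 mW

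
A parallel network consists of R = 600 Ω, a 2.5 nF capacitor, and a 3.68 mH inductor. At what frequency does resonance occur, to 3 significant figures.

ω₀ = 1/√(LC) = 1/√(0.00368 × 2.5e-09) = 329700 rad/s
f₀ = ω₀/(2π) = 52.5 kHz

52.5 kHz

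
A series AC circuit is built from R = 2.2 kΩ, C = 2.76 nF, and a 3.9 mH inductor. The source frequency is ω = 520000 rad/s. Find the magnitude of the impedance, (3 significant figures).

X_L = ωL = 2030 Ω
X_C = 1/(ωC) = 697 Ω
Net reactance X = X_L − X_C = 1330 Ω
Z = 2200 + j1330 Ω
|Z| = √(2200² + 1330²) = 2570 Ω

2570 Ω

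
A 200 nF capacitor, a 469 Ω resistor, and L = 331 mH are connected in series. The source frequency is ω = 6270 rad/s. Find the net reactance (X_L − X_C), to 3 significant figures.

X_L = ωL = 2080 Ω
X_C = 1/(ωC) = 797 Ω
X = 2080 − 797 = 1280 Ω

1280 Ω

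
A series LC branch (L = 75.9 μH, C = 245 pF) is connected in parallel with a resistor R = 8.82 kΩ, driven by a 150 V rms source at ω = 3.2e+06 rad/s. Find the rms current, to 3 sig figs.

146 mA

X_L = ωL = 243 Ω
X_C = 1/(ωC) = 1280 Ω
Branch 1: Z₁ = R = 8820 Ω
Branch 2 (series LC): Z₂ = j(X_L − X_C) = −j1030 Ω
Parallel: Z = Z₁Z₂/(Z₁+Z₂), |Z| = 1030 Ω, ∠Z = -83.3°
I = V/|Z| = 150/1030 = 146 mA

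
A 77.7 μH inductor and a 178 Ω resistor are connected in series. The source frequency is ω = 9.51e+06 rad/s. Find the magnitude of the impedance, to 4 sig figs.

X_L = ωL = 738.9 Ω
Z = 178.0 + j738.9 Ω
|Z| = √(178.0² + 738.9²) = 760.1 Ω

760.1 Ω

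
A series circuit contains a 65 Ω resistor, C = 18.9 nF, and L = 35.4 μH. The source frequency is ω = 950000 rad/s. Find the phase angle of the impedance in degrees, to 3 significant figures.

X_L = ωL = 33.6 Ω
X_C = 1/(ωC) = 55.7 Ω
Net reactance X = X_L − X_C = -22.1 Ω
Z = 65.0 − j22.1 Ω
|Z| = √(65.0² + 22.1²) = 68.6 Ω
∠Z = arctan(-22.1/65.0) = -18.8°

-18.8°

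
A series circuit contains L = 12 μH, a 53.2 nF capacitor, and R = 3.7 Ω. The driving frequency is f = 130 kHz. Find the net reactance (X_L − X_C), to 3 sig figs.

ω = 2πf = 816800 rad/s
X_L = ωL = 9.80 Ω
X_C = 1/(ωC) = 23.0 Ω
X = 9.80 − 23.0 = -13.2 Ω

-13.2 Ω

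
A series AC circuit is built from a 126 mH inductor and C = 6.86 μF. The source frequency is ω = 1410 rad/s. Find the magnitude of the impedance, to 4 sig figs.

74.28 Ω

X_L = ωL = 177.7 Ω
X_C = 1/(ωC) = 103.4 Ω
Net reactance X = X_L − X_C = 74.28 Ω
Z = j74.28 Ω
|Z| = √(0² + 74.28²) = 74.28 Ω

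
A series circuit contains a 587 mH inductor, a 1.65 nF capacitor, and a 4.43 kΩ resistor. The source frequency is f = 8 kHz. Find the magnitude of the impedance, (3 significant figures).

ω = 2πf = 50270 rad/s
X_L = ωL = 29500 Ω
X_C = 1/(ωC) = 12100 Ω
Net reactance X = X_L − X_C = 17400 Ω
Z = 4430 + j17400 Ω
|Z| = √(4430² + 17400²) = 18000 Ω

18000 Ω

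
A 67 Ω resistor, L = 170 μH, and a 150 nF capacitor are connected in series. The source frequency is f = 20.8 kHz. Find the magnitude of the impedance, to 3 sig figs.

ω = 2πf = 130700 rad/s
X_L = ωL = 22.2 Ω
X_C = 1/(ωC) = 51.0 Ω
Net reactance X = X_L − X_C = -28.8 Ω
Z = 67.0 − j28.8 Ω
|Z| = √(67.0² + 28.8²) = 72.9 Ω

72.9 Ω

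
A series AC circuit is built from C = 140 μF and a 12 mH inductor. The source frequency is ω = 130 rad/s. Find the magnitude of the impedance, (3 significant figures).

53.4 Ω

X_L = ωL = 1.56 Ω
X_C = 1/(ωC) = 54.9 Ω
Net reactance X = X_L − X_C = -53.4 Ω
Z = − j53.4 Ω
|Z| = √(0² + 53.4²) = 53.4 Ω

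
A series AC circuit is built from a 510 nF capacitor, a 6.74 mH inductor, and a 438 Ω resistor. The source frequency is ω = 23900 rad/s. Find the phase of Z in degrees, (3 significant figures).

10.2°

X_L = ωL = 161 Ω
X_C = 1/(ωC) = 82.0 Ω
Net reactance X = X_L − X_C = 79.0 Ω
Z = 438 + j79.0 Ω
|Z| = √(438² + 79.0²) = 445 Ω
∠Z = arctan(79.0/438) = 10.2°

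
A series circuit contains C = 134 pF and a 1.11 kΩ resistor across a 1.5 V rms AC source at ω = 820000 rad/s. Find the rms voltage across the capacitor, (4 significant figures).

X_C = 1/(ωC) = 9101 Ω
Z = 1110 − j9101 Ω
|Z| = √(1110² + 9101²) = 9168 Ω
I = V/|Z| = 163.6 μA
V_C = I·|Z_C| = 0.0001636 × 9101 = 1.489 V

1.489 V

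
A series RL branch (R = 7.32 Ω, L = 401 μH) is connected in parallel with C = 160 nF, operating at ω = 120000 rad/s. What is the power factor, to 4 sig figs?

0.9410

X_L = ωL = 48.12 Ω
X_C = 1/(ωC) = 52.08 Ω
Branch 1 (R+jX_L): Z₁ = 7.320 + j48.12 Ω, |Z₁| = 48.67 Ω
Branch 2 (−jX_C): Z₂ = −j52.08 Ω
Parallel: Z = Z₁Z₂/(Z₁+Z₂), |Z| = 304.5 Ω, ∠Z = 19.78°
cos φ = cos(19.78°) = 0.9410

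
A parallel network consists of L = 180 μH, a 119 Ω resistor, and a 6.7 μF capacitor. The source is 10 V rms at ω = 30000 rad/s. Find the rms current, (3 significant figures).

X_L = ωL = 5.40 Ω
X_C = 1/(ωC) = 4.98 Ω
Parallel: admittances add. Y = 1/R + 1/(jωL) + jωC
Y = (0.00840 + j0.0158) S
|Y| = 0.0179 S → |Z| = 1/|Y| = 55.8 Ω, ∠Z = −∠Y = -62.0°
I = V/|Z| = 10/55.8 = 179 mA

179 mA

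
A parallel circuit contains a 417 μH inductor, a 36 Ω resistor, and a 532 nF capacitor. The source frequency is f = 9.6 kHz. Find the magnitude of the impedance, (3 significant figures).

34.7 Ω

ω = 2πf = 60320 rad/s
X_L = ωL = 25.2 Ω
X_C = 1/(ωC) = 31.2 Ω
Parallel: admittances add. Y = 1/R + 1/(jωL) + jωC
Y = (0.0278 − j0.00767) S
|Y| = 0.0288 S → |Z| = 1/|Y| = 34.7 Ω, ∠Z = −∠Y = 15.4°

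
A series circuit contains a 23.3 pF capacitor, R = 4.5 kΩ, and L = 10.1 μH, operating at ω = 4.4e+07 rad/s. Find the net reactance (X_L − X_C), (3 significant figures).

X_L = ωL = 444 Ω
X_C = 1/(ωC) = 975 Ω
X = 444 − 975 = -531 Ω

-531 Ω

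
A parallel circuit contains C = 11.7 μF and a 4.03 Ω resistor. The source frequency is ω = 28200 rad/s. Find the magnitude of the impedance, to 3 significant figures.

X_C = 1/(ωC) = 3.03 Ω
Parallel: admittances add. Y = 1/R + jωC
Y = (0.248 + j0.330) S
|Y| = 0.413 S → |Z| = 1/|Y| = 2.42 Ω, ∠Z = −∠Y = -53.1°

2.42 Ω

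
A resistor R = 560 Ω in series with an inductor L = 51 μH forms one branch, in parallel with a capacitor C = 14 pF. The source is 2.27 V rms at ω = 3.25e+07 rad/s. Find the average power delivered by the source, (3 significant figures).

943 μW

X_L = ωL = 1660 Ω
X_C = 1/(ωC) = 2200 Ω
Branch 1 (R+jX_L): Z₁ = 560 + j1660 Ω, |Z₁| = 1750 Ω
Branch 2 (−jX_C): Z₂ = −j2200 Ω
Parallel: Z = Z₁Z₂/(Z₁+Z₂), |Z| = 4940 Ω, ∠Z = 25.3°
I = V/|Z| = 459 μA
P = VI cos φ = 2.27 × 0.000459 × cos(25.3°) = 943 μW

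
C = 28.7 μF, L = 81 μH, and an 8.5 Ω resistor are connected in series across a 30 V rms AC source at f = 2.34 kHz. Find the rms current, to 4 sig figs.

ω = 2πf = 14700 rad/s
X_L = ωL = 1.191 Ω
X_C = 1/(ωC) = 2.370 Ω
Net reactance X = X_L − X_C = -1.179 Ω
Z = 8.500 − j1.179 Ω
|Z| = √(8.500² + 1.179²) = 8.581 Ω
I = V/|Z| = 30/8.581 = 3.496 A

3.496 A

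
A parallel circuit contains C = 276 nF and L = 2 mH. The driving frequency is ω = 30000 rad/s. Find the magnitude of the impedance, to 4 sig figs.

X_L = ωL = 60.00 Ω
X_C = 1/(ωC) = 120.8 Ω
Parallel: admittances add. Y = 1/(jωL) + jωC
Y = (0 − j0.008387) S
|Y| = 0.008387 S → |Z| = 1/|Y| = 119.2 Ω, ∠Z = −∠Y = 90.00°

119.2 Ω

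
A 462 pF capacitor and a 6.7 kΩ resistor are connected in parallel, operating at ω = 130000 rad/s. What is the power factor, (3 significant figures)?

0.928

X_C = 1/(ωC) = 16700 Ω
Parallel: admittances add. Y = 1/R + jωC
Y = (0.000149 + j6.01e-05) S
|Y| = 0.000161 S → |Z| = 1/|Y| = 6220 Ω, ∠Z = −∠Y = -21.9°
cos φ = cos(-21.9°) = 0.928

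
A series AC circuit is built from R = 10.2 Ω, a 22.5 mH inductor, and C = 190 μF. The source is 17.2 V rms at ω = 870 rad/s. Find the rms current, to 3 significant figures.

1.02 A

X_L = ωL = 19.6 Ω
X_C = 1/(ωC) = 6.05 Ω
Net reactance X = X_L − X_C = 13.5 Ω
Z = 10.2 + j13.5 Ω
|Z| = √(10.2² + 13.5²) = 16.9 Ω
I = V/|Z| = 17.2/16.9 = 1.02 A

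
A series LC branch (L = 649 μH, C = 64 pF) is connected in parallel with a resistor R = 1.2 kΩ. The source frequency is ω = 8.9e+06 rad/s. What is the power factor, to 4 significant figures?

X_L = ωL = 5776 Ω
X_C = 1/(ωC) = 1756 Ω
Branch 1: Z₁ = R = 1200 Ω
Branch 2 (series LC): Z₂ = j(X_L − X_C) = j4020 Ω
Parallel: Z = Z₁Z₂/(Z₁+Z₂), |Z| = 1150 Ω, ∠Z = 16.62°
cos φ = cos(16.62°) = 0.9582

0.9582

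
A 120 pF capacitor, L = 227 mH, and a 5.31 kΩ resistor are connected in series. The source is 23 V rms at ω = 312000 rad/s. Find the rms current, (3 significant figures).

X_L = ωL = 70800 Ω
X_C = 1/(ωC) = 26700 Ω
Net reactance X = X_L − X_C = 44100 Ω
Z = 5310 + j44100 Ω
|Z| = √(5310² + 44100²) = 44400 Ω
I = V/|Z| = 23/44400 = 518 μA

518 μA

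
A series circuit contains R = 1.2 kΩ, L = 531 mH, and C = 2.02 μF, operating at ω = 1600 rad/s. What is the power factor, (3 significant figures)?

0.912

X_L = ωL = 850 Ω
X_C = 1/(ωC) = 309 Ω
Net reactance X = X_L − X_C = 540 Ω
Z = 1200 + j540 Ω
|Z| = √(1200² + 540²) = 1320 Ω
∠Z = arctan(540/1200) = 24.2°
cos φ = cos(24.2°) = 0.912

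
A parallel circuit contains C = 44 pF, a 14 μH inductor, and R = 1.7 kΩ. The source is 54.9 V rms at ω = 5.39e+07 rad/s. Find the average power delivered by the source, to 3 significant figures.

X_L = ωL = 755 Ω
X_C = 1/(ωC) = 422 Ω
Parallel: admittances add. Y = 1/R + 1/(jωL) + jωC
Y = (0.000588 + j0.00105) S
|Y| = 0.00120 S → |Z| = 1/|Y| = 833 Ω, ∠Z = −∠Y = -60.7°
I = V/|Z| = 65.9 mA
P = VI cos φ = 54.9 × 0.0659 × cos(-60.7°) = 1.77 W

1.77 W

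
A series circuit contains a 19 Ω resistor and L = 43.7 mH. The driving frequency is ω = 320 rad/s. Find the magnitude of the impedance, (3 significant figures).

23.6 Ω

X_L = ωL = 14.0 Ω
Z = 19.0 + j14.0 Ω
|Z| = √(19.0² + 14.0²) = 23.6 Ω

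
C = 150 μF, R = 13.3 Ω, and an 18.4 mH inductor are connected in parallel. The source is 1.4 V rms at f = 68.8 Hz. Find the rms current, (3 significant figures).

ω = 2πf = 432.3 rad/s
X_L = ωL = 7.95 Ω
X_C = 1/(ωC) = 15.4 Ω
Parallel: admittances add. Y = 1/R + 1/(jωL) + jωC
Y = (0.0752 − j0.0609) S
|Y| = 0.0967 S → |Z| = 1/|Y| = 10.3 Ω, ∠Z = −∠Y = 39.0°
I = V/|Z| = 1.4/10.3 = 135 mA

135 mA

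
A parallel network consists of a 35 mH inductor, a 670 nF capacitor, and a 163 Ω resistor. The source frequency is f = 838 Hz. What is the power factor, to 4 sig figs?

0.9553

ω = 2πf = 5265 rad/s
X_L = ωL = 184.3 Ω
X_C = 1/(ωC) = 283.5 Ω
Parallel: admittances add. Y = 1/R + 1/(jωL) + jωC
Y = (0.006135 − j0.001899) S
|Y| = 0.006422 S → |Z| = 1/|Y| = 155.7 Ω, ∠Z = −∠Y = 17.20°
cos φ = cos(17.20°) = 0.9553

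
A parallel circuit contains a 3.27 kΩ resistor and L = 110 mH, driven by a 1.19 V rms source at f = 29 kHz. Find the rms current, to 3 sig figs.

369 μA

ω = 2πf = 182200 rad/s
X_L = ωL = 20000 Ω
Parallel: admittances add. Y = 1/R + 1/(jωL)
Y = (0.000306 − j4.99e-05) S
|Y| = 0.000310 S → |Z| = 1/|Y| = 3230 Ω, ∠Z = −∠Y = 9.27°
I = V/|Z| = 1.19/3230 = 369 μA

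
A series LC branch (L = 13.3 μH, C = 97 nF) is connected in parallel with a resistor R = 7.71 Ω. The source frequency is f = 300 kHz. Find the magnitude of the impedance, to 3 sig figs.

ω = 2πf = 1.885e+06 rad/s
X_L = ωL = 25.1 Ω
X_C = 1/(ωC) = 5.47 Ω
Branch 1: Z₁ = R = 7.71 Ω
Branch 2 (series LC): Z₂ = j(X_L − X_C) = j19.6 Ω
Parallel: Z = Z₁Z₂/(Z₁+Z₂), |Z| = 7.17 Ω, ∠Z = 21.5°

7.17 Ω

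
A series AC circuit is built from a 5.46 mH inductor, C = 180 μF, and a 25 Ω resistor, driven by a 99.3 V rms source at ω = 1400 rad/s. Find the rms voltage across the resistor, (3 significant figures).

98.2 V

X_L = ωL = 7.64 Ω
X_C = 1/(ωC) = 3.97 Ω
Net reactance X = X_L − X_C = 3.68 Ω
Z = 25.0 + j3.68 Ω
|Z| = √(25.0² + 3.68²) = 25.3 Ω
I = V/|Z| = 3.93 A
V_R = I·|Z_R| = 3.93 × 25.0 = 98.2 V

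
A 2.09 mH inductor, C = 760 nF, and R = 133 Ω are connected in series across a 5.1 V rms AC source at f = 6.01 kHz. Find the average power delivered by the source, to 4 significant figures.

ω = 2πf = 37760 rad/s
X_L = ωL = 78.92 Ω
X_C = 1/(ωC) = 34.84 Ω
Net reactance X = X_L − X_C = 44.08 Ω
Z = 133.0 + j44.08 Ω
|Z| = √(133.0² + 44.08²) = 140.1 Ω
∠Z = arctan(44.08/133.0) = 18.34°
I = V/|Z| = 36.40 mA
P = VI cos φ = 5.1 × 0.03640 × cos(18.34°) = 176.2 mW

176.2 mW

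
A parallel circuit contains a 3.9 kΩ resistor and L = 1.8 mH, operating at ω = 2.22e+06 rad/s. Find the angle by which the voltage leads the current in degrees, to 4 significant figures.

X_L = ωL = 3996 Ω
Parallel: admittances add. Y = 1/R + 1/(jωL)
Y = (0.0002564 − j0.0002503) S
|Y| = 0.0003583 S → |Z| = 1/|Y| = 2791 Ω, ∠Z = −∠Y = 44.30°

44.30°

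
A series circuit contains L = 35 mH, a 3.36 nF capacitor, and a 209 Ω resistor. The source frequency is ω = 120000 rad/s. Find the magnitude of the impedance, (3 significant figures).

1730 Ω

X_L = ωL = 4200 Ω
X_C = 1/(ωC) = 2480 Ω
Net reactance X = X_L − X_C = 1720 Ω
Z = 209 + j1720 Ω
|Z| = √(209² + 1720²) = 1730 Ω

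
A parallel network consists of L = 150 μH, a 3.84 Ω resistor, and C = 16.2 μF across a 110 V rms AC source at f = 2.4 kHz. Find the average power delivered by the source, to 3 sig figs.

ω = 2πf = 15080 rad/s
X_L = ωL = 2.26 Ω
X_C = 1/(ωC) = 4.09 Ω
Parallel: admittances add. Y = 1/R + 1/(jωL) + jωC
Y = (0.260 − j0.198) S
|Y| = 0.327 S → |Z| = 1/|Y| = 3.06 Ω, ∠Z = −∠Y = 37.2°
I = V/|Z| = 36.0 A
P = VI cos φ = 110 × 36.0 × cos(37.2°) = 3.15 kW

3.15 kW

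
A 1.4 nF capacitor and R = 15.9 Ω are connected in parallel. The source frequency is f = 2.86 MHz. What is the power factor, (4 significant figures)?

ω = 2πf = 1.797e+07 rad/s
X_C = 1/(ωC) = 39.75 Ω
Parallel: admittances add. Y = 1/R + jωC
Y = (0.06289 + j0.02516) S
|Y| = 0.06774 S → |Z| = 1/|Y| = 14.76 Ω, ∠Z = −∠Y = -21.80°
cos φ = cos(-21.80°) = 0.9285

0.9285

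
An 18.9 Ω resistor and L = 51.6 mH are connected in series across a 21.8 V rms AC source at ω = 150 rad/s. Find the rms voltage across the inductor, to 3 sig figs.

X_L = ωL = 7.74 Ω
Z = 18.9 + j7.74 Ω
|Z| = √(18.9² + 7.74²) = 20.4 Ω
I = V/|Z| = 1.07 A
V_L = I·|Z_L| = 1.07 × 7.74 = 8.26 V

8.26 V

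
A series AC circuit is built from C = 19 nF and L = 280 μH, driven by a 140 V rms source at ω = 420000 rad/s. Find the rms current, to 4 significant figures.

18.15 A

X_L = ωL = 117.6 Ω
X_C = 1/(ωC) = 125.3 Ω
Net reactance X = X_L − X_C = -7.713 Ω
Z = − j7.713 Ω
|Z| = √(0² + 7.713²) = 7.713 Ω
I = V/|Z| = 140/7.713 = 18.15 A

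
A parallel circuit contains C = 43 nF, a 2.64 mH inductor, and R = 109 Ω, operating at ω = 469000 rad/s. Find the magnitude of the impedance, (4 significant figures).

X_L = ωL = 1238 Ω
X_C = 1/(ωC) = 49.59 Ω
Parallel: admittances add. Y = 1/R + 1/(jωL) + jωC
Y = (0.009174 + j0.01936) S
|Y| = 0.02142 S → |Z| = 1/|Y| = 46.68 Ω, ∠Z = −∠Y = -64.64°

46.68 Ω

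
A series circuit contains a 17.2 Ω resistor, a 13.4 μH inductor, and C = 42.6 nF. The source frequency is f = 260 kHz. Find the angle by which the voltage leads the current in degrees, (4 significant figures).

23.62°

ω = 2πf = 1.634e+06 rad/s
X_L = ωL = 21.89 Ω
X_C = 1/(ωC) = 14.37 Ω
Net reactance X = X_L − X_C = 7.521 Ω
Z = 17.20 + j7.521 Ω
|Z| = √(17.20² + 7.521²) = 18.77 Ω
∠Z = arctan(7.521/17.20) = 23.62°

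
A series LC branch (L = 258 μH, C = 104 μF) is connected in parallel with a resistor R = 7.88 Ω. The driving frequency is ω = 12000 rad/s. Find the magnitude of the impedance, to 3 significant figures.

X_L = ωL = 3.10 Ω
X_C = 1/(ωC) = 0.801 Ω
Branch 1: Z₁ = R = 7.88 Ω
Branch 2 (series LC): Z₂ = j(X_L − X_C) = j2.29 Ω
Parallel: Z = Z₁Z₂/(Z₁+Z₂), |Z| = 2.20 Ω, ∠Z = 73.8°

2.20 Ω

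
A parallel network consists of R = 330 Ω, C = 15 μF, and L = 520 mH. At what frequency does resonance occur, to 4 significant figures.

56.99 Hz

ω₀ = 1/√(LC) = 1/√(0.52 × 1.5e-05) = 358.1 rad/s
f₀ = ω₀/(2π) = 56.99 Hz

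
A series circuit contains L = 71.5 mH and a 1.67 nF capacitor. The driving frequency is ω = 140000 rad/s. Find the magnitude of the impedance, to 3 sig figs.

5730 Ω

X_L = ωL = 10000 Ω
X_C = 1/(ωC) = 4280 Ω
Net reactance X = X_L − X_C = 5730 Ω
Z = j5730 Ω
|Z| = √(0² + 5730²) = 5730 Ω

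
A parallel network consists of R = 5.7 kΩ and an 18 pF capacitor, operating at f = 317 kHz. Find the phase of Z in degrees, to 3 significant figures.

ω = 2πf = 1.992e+06 rad/s
X_C = 1/(ωC) = 27900 Ω
Parallel: admittances add. Y = 1/R + jωC
Y = (0.000175 + j3.59e-05) S
|Y| = 0.000179 S → |Z| = 1/|Y| = 5580 Ω, ∠Z = −∠Y = -11.5°

-11.5°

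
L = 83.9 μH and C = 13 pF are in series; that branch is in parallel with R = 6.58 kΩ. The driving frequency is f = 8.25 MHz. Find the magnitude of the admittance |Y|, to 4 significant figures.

380.7 μS

ω = 2πf = 5.184e+07 rad/s
X_L = ωL = 4349 Ω
X_C = 1/(ωC) = 1484 Ω
Branch 1: Z₁ = R = 6580 Ω
Branch 2 (series LC): Z₂ = j(X_L − X_C) = j2865 Ω
Parallel: Z = Z₁Z₂/(Z₁+Z₂), |Z| = 2627 Ω, ∠Z = 66.47°
|Y| = 1/|Z| = 380.7 μS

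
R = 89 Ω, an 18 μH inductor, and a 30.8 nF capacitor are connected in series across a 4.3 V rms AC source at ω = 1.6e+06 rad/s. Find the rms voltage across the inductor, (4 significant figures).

1.385 V

X_L = ωL = 28.80 Ω
X_C = 1/(ωC) = 20.29 Ω
Net reactance X = X_L − X_C = 8.508 Ω
Z = 89.00 + j8.508 Ω
|Z| = √(89.00² + 8.508²) = 89.41 Ω
I = V/|Z| = 48.10 mA
V_L = I·|Z_L| = 0.04810 × 28.80 = 1.385 V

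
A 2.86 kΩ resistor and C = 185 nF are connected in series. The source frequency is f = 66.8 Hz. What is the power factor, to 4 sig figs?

0.2168

ω = 2πf = 419.7 rad/s
X_C = 1/(ωC) = 12880 Ω
Z = 2860 − j12880 Ω
|Z| = √(2860² + 12880²) = 13190 Ω
∠Z = arctan(-12880/2860) = -77.48°
cos φ = cos(-77.48°) = 0.2168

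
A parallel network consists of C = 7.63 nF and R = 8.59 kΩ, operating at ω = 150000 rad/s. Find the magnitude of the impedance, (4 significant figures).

869.3 Ω

X_C = 1/(ωC) = 873.7 Ω
Parallel: admittances add. Y = 1/R + jωC
Y = (0.0001164 + j0.001144) S
|Y| = 0.001150 S → |Z| = 1/|Y| = 869.3 Ω, ∠Z = −∠Y = -84.19°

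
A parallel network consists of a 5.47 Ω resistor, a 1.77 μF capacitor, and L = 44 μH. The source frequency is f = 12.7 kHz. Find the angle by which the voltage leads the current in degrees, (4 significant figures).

38.14°

ω = 2πf = 79800 rad/s
X_L = ωL = 3.511 Ω
X_C = 1/(ωC) = 7.080 Ω
Parallel: admittances add. Y = 1/R + 1/(jωL) + jωC
Y = (0.1828 − j0.1436) S
|Y| = 0.2325 S → |Z| = 1/|Y| = 4.302 Ω, ∠Z = −∠Y = 38.14°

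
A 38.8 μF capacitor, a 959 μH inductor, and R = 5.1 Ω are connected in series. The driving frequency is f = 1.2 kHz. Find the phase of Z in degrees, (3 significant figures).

ω = 2πf = 7540 rad/s
X_L = ωL = 7.23 Ω
X_C = 1/(ωC) = 3.42 Ω
Net reactance X = X_L − X_C = 3.81 Ω
Z = 5.10 + j3.81 Ω
|Z| = √(5.10² + 3.81²) = 6.37 Ω
∠Z = arctan(3.81/5.10) = 36.8°

36.8°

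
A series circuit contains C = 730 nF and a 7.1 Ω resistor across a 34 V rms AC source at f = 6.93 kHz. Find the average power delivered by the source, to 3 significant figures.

7.89 W

ω = 2πf = 43540 rad/s
X_C = 1/(ωC) = 31.5 Ω
Z = 7.10 − j31.5 Ω
|Z| = √(7.10² + 31.5²) = 32.3 Ω
∠Z = arctan(-31.5/7.10) = -77.3°
I = V/|Z| = 1.05 A
P = VI cos φ = 34 × 1.05 × cos(-77.3°) = 7.89 W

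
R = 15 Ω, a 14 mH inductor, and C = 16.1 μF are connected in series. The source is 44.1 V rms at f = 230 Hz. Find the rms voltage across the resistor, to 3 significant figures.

ω = 2πf = 1445 rad/s
X_L = ωL = 20.2 Ω
X_C = 1/(ωC) = 43.0 Ω
Net reactance X = X_L − X_C = -22.7 Ω
Z = 15.0 − j22.7 Ω
|Z| = √(15.0² + 22.7²) = 27.2 Ω
I = V/|Z| = 1.62 A
V_R = I·|Z_R| = 1.62 × 15.0 = 24.3 V

24.3 V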